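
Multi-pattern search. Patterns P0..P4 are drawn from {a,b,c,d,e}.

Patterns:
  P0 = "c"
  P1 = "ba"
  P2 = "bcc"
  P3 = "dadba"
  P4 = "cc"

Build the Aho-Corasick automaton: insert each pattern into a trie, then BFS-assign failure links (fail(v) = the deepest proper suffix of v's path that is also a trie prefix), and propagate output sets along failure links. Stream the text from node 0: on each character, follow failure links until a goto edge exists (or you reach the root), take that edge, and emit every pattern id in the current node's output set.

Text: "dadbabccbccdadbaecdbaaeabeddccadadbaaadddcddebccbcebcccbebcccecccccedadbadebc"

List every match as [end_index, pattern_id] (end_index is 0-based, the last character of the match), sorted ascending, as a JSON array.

Build:
Trie nodes:
  0='ε' goto b→2 c→1 d→6
  1='c' goto c→11  [P0 ends]
  2='b' goto a→3 c→4
  3='ba' goto ·  [P1 ends]
  4='bc' goto c→5
  5='bcc' goto ·  [P2 ends]
  6='d' goto a→7
  7='da' goto d→8
  8='dad' goto b→9
  9='dadb' goto a→10
  10='dadba' goto ·  [P3 ends]
  11='cc' goto ·  [P4 ends]

BFS fail/out derivation:
  fail(1) 'c': from fail(0)=0 chase 'c': 0 ⇒ 0;  out={0}∪out(0)={0}
  fail(2) 'b': from fail(0)=0 chase 'b': 0 ⇒ 0;  out=∅∪out(0)=∅
  fail(6) 'd': from fail(0)=0 chase 'd': 0 ⇒ 0;  out=∅∪out(0)=∅
  fail(3) 'ba': from fail(2)=0 chase 'a': 0 ⇒ 0;  out={1}∪out(0)={1}
  fail(4) 'bc': from fail(2)=0 chase 'c': 0 ⇒ 1;  out=∅∪out(1)={0}
  fail(7) 'da': from fail(6)=0 chase 'a': 0 ⇒ 0;  out=∅∪out(0)=∅
  fail(11) 'cc': from fail(1)=0 chase 'c': 0 ⇒ 1;  out={4}∪out(1)={0,4}
  fail(5) 'bcc': from fail(4)=1 chase 'c': 1 ⇒ 11;  out={2}∪out(11)={0,2,4}
  fail(8) 'dad': from fail(7)=0 chase 'd': 0 ⇒ 6;  out=∅∪out(6)=∅
  fail(9) 'dadb': from fail(8)=6 chase 'b': 6→0 ⇒ 2;  out=∅∪out(2)=∅
  fail(10) 'dadba': from fail(9)=2 chase 'a': 2 ⇒ 3;  out={3}∪out(3)={1,3}

Text stream:
pos 0 'd': at 6
pos 1 'a': at 7
pos 2 'd': at 8
pos 3 'b': at 9
pos 4 'a': at 10  → match P1@[3:4],P3@[0:4]
pos 5 'b': at 2 (fail-walked)
pos 6 'c': at 4  → match P0@[6:6]
pos 7 'c': at 5  → match P0@[7:7],P2@[5:7],P4@[6:7]
pos 8 'b': at 2 (fail-walked)
pos 9 'c': at 4  → match P0@[9:9]
pos 10 'c': at 5  → match P0@[10:10],P2@[8:10],P4@[9:10]
pos 11 'd': at 6 (fail-walked)
pos 12 'a': at 7
pos 13 'd': at 8
pos 14 'b': at 9
pos 15 'a': at 10  → match P1@[14:15],P3@[11:15]
pos 16 'e': at 0 (fail-walked)
pos 17 'c': at 1  → match P0@[17:17]
pos 18 'd': at 6 (fail-walked)
pos 19 'b': at 2 (fail-walked)
pos 20 'a': at 3  → match P1@[19:20]
pos 21 'a': at 0 (fail-walked)
pos 22 'e': at 0
pos 23 'a': at 0
pos 24 'b': at 2
pos 25 'e': at 0 (fail-walked)
pos 26 'd': at 6
pos 27 'd': at 6 (fail-walked)
pos 28 'c': at 1 (fail-walked)  → match P0@[28:28]
pos 29 'c': at 11  → match P0@[29:29],P4@[28:29]
pos 30 'a': at 0 (fail-walked)
pos 31 'd': at 6
pos 32 'a': at 7
pos 33 'd': at 8
pos 34 'b': at 9
pos 35 'a': at 10  → match P1@[34:35],P3@[31:35]
pos 36 'a': at 0 (fail-walked)
pos 37 'a': at 0
pos 38 'd': at 6
pos 39 'd': at 6 (fail-walked)
pos 40 'd': at 6 (fail-walked)
pos 41 'c': at 1 (fail-walked)  → match P0@[41:41]
pos 42 'd': at 6 (fail-walked)
pos 43 'd': at 6 (fail-walked)
pos 44 'e': at 0 (fail-walked)
pos 45 'b': at 2
pos 46 'c': at 4  → match P0@[46:46]
pos 47 'c': at 5  → match P0@[47:47],P2@[45:47],P4@[46:47]
pos 48 'b': at 2 (fail-walked)
pos 49 'c': at 4  → match P0@[49:49]
pos 50 'e': at 0 (fail-walked)
pos 51 'b': at 2
pos 52 'c': at 4  → match P0@[52:52]
pos 53 'c': at 5  → match P0@[53:53],P2@[51:53],P4@[52:53]
pos 54 'c': at 11 (fail-walked)  → match P0@[54:54],P4@[53:54]
pos 55 'b': at 2 (fail-walked)
pos 56 'e': at 0 (fail-walked)
pos 57 'b': at 2
pos 58 'c': at 4  → match P0@[58:58]
pos 59 'c': at 5  → match P0@[59:59],P2@[57:59],P4@[58:59]
pos 60 'c': at 11 (fail-walked)  → match P0@[60:60],P4@[59:60]
pos 61 'e': at 0 (fail-walked)
pos 62 'c': at 1  → match P0@[62:62]
pos 63 'c': at 11  → match P0@[63:63],P4@[62:63]
pos 64 'c': at 11 (fail-walked)  → match P0@[64:64],P4@[63:64]
pos 65 'c': at 11 (fail-walked)  → match P0@[65:65],P4@[64:65]
pos 66 'c': at 11 (fail-walked)  → match P0@[66:66],P4@[65:66]
pos 67 'e': at 0 (fail-walked)
pos 68 'd': at 6
pos 69 'a': at 7
pos 70 'd': at 8
pos 71 'b': at 9
pos 72 'a': at 10  → match P1@[71:72],P3@[68:72]
pos 73 'd': at 6 (fail-walked)
pos 74 'e': at 0 (fail-walked)
pos 75 'b': at 2
pos 76 'c': at 4  → match P0@[76:76]

Matches: [[4,1],[4,3],[6,0],[7,0],[7,2],[7,4],[9,0],[10,0],[10,2],[10,4],[15,1],[15,3],[17,0],[20,1],[28,0],[29,0],[29,4],[35,1],[35,3],[41,0],[46,0],[47,0],[47,2],[47,4],[49,0],[52,0],[53,0],[53,2],[53,4],[54,0],[54,4],[58,0],[59,0],[59,2],[59,4],[60,0],[60,4],[62,0],[63,0],[63,4],[64,0],[64,4],[65,0],[65,4],[66,0],[66,4],[72,1],[72,3],[76,0]]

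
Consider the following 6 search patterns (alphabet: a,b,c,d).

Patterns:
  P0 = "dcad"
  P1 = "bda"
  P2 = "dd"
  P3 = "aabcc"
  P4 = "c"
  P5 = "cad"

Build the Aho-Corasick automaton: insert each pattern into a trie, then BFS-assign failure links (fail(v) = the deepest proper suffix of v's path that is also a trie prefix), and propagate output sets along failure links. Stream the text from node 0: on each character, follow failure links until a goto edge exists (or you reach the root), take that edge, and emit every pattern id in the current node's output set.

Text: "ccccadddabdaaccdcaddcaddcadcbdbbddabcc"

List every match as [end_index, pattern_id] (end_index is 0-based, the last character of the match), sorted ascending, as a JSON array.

Build:
Trie nodes:
  0='ε' goto a→9 b→5 c→14 d→1
  1='d' goto c→2 d→8
  2='dc' goto a→3
  3='dca' goto d→4
  4='dcad' goto ·  ←P0
  5='b' goto d→6
  6='bd' goto a→7
  7='bda' goto ·  ←P1
  8='dd' goto ·  ←P2
  9='a' goto a→10
  10='aa' goto b→11
  11='aab' goto c→12
  12='aabc' goto c→13
  13='aabcc' goto ·  ←P3
  14='c' goto a→15  ←P4
  15='ca' goto d→16
  16='cad' goto ·  ←P5

Failure links (BFS by depth):
  n1('d'): parent n0 fail=0; on 'd' 0 → fail=0;  out ∅∪∅=∅
  n5('b'): parent n0 fail=0; on 'b' 0 → fail=0;  out ∅∪∅=∅
  n9('a'): parent n0 fail=0; on 'a' 0 → fail=0;  out ∅∪∅=∅
  n14('c'): parent n0 fail=0; on 'c' 0 → fail=0;  out {4}∪∅={4}
  n2('dc'): parent n1 fail=0; on 'c' 0 → fail=14;  out ∅∪{4}={4}
  n6('bd'): parent n5 fail=0; on 'd' 0 → fail=1;  out ∅∪∅=∅
  n8('dd'): parent n1 fail=0; on 'd' 0 → fail=1;  out {2}∪∅={2}
  n10('aa'): parent n9 fail=0; on 'a' 0 → fail=9;  out ∅∪∅=∅
  n15('ca'): parent n14 fail=0; on 'a' 0 → fail=9;  out ∅∪∅=∅
  n3('dca'): parent n2 fail=14; on 'a' 14 → fail=15;  out ∅∪∅=∅
  n7('bda'): parent n6 fail=1; on 'a' 1→0 → fail=9;  out {1}∪∅={1}
  n11('aab'): parent n10 fail=9; on 'b' 9→0 → fail=5;  out ∅∪∅=∅
  n16('cad'): parent n15 fail=9; on 'd' 9→0 → fail=1;  out {5}∪∅={5}
  n4('dcad'): parent n3 fail=15; on 'd' 15 → fail=16;  out {0}∪{5}={0,5}
  n12('aabc'): parent n11 fail=5; on 'c' 5→0 → fail=14;  out ∅∪{4}={4}
  n13('aabcc'): parent n12 fail=14; on 'c' 14→0 → fail=14;  out {3}∪{4}={3,4}

Run:
[0] read 'c'  n0⇒n14  → match P4@[0:0]
[1] read 'c'  n14⇒n14 (via fail)  → match P4@[1:1]
[2] read 'c'  n14⇒n14 (via fail)  → match P4@[2:2]
[3] read 'c'  n14⇒n14 (via fail)  → match P4@[3:3]
[4] read 'a'  n14⇒n15
[5] read 'd'  n15⇒n16  → match P5@[3:5]
[6] read 'd'  n16⇒n8 (via fail)  → match P2@[5:6]
[7] read 'd'  n8⇒n8 (via fail)  → match P2@[6:7]
[8] read 'a'  n8⇒n9 (via fail)
[9] read 'b'  n9⇒n5 (via fail)
[10] read 'd'  n5⇒n6
[11] read 'a'  n6⇒n7  → match P1@[9:11]
[12] read 'a'  n7⇒n10 (via fail)
[13] read 'c'  n10⇒n14 (via fail)  → match P4@[13:13]
[14] read 'c'  n14⇒n14 (via fail)  → match P4@[14:14]
[15] read 'd'  n14⇒n1 (via fail)
[16] read 'c'  n1⇒n2  → match P4@[16:16]
[17] read 'a'  n2⇒n3
[18] read 'd'  n3⇒n4  → match P0@[15:18],P5@[16:18]
[19] read 'd'  n4⇒n8 (via fail)  → match P2@[18:19]
[20] read 'c'  n8⇒n2 (via fail)  → match P4@[20:20]
[21] read 'a'  n2⇒n3
[22] read 'd'  n3⇒n4  → match P0@[19:22],P5@[20:22]
[23] read 'd'  n4⇒n8 (via fail)  → match P2@[22:23]
[24] read 'c'  n8⇒n2 (via fail)  → match P4@[24:24]
[25] read 'a'  n2⇒n3
[26] read 'd'  n3⇒n4  → match P0@[23:26],P5@[24:26]
[27] read 'c'  n4⇒n2 (via fail)  → match P4@[27:27]
[28] read 'b'  n2⇒n5 (via fail)
[29] read 'd'  n5⇒n6
[30] read 'b'  n6⇒n5 (via fail)
[31] read 'b'  n5⇒n5 (via fail)
[32] read 'd'  n5⇒n6
[33] read 'd'  n6⇒n8 (via fail)  → match P2@[32:33]
[34] read 'a'  n8⇒n9 (via fail)
[35] read 'b'  n9⇒n5 (via fail)
[36] read 'c'  n5⇒n14 (via fail)  → match P4@[36:36]
[37] read 'c'  n14⇒n14 (via fail)  → match P4@[37:37]

Matches: [[0,4],[1,4],[2,4],[3,4],[5,5],[6,2],[7,2],[11,1],[13,4],[14,4],[16,4],[18,0],[18,5],[19,2],[20,4],[22,0],[22,5],[23,2],[24,4],[26,0],[26,5],[27,4],[33,2],[36,4],[37,4]]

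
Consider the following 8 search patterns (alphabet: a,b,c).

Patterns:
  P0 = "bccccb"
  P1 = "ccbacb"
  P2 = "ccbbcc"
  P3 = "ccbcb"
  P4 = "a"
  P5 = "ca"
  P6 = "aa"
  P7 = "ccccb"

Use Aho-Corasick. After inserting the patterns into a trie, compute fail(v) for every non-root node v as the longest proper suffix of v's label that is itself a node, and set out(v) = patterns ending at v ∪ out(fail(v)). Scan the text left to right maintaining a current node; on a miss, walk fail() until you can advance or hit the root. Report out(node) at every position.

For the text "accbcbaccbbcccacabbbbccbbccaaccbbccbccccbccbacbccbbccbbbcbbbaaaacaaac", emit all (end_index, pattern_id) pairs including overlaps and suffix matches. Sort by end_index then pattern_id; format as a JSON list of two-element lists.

Build automaton:
Trie (insert patterns):
  0='ε' goto a→18 b→1 c→7
  1='b' goto c→2
  2='bc' goto c→3
  3='bcc' goto c→4
  4='bccc' goto c→5
  5='bcccc' goto b→6
  6='bccccb' goto ·  ←P0
  7='c' goto a→19 c→8
  8='cc' goto b→9 c→21
  9='ccb' goto a→10 b→13 c→16
  10='ccba' goto c→11
  11='ccbac' goto b→12
  12='ccbacb' goto ·  ←P1
  13='ccbb' goto c→14
  14='ccbbc' goto c→15
  15='ccbbcc' goto ·  ←P2
  16='ccbc' goto b→17
  17='ccbcb' goto ·  ←P3
  18='a' goto a→20  ←P4
  19='ca' goto ·  ←P5
  20='aa' goto ·  ←P6
  21='ccc' goto c→22
  22='cccc' goto b→23
  23='ccccb' goto ·  ←P7

BFS fail/out derivation:
  fail(1) 'b': from fail(0)=0 chase 'b': 0 ⇒ 0;  out=∅∪out(0)=∅
  fail(7) 'c': from fail(0)=0 chase 'c': 0 ⇒ 0;  out=∅∪out(0)=∅
  fail(18) 'a': from fail(0)=0 chase 'a': 0 ⇒ 0;  out={4}∪out(0)={4}
  fail(2) 'bc': from fail(1)=0 chase 'c': 0 ⇒ 7;  out=∅∪out(7)=∅
  fail(8) 'cc': from fail(7)=0 chase 'c': 0 ⇒ 7;  out=∅∪out(7)=∅
  fail(19) 'ca': from fail(7)=0 chase 'a': 0 ⇒ 18;  out={5}∪out(18)={4,5}
  fail(20) 'aa': from fail(18)=0 chase 'a': 0 ⇒ 18;  out={6}∪out(18)={4,6}
  fail(3) 'bcc': from fail(2)=7 chase 'c': 7 ⇒ 8;  out=∅∪out(8)=∅
  fail(9) 'ccb': from fail(8)=7 chase 'b': 7→0 ⇒ 1;  out=∅∪out(1)=∅
  fail(21) 'ccc': from fail(8)=7 chase 'c': 7 ⇒ 8;  out=∅∪out(8)=∅
  fail(4) 'bccc': from fail(3)=8 chase 'c': 8 ⇒ 21;  out=∅∪out(21)=∅
  fail(10) 'ccba': from fail(9)=1 chase 'a': 1→0 ⇒ 18;  out=∅∪out(18)={4}
  fail(13) 'ccbb': from fail(9)=1 chase 'b': 1→0 ⇒ 1;  out=∅∪out(1)=∅
  fail(16) 'ccbc': from fail(9)=1 chase 'c': 1 ⇒ 2;  out=∅∪out(2)=∅
  fail(22) 'cccc': from fail(21)=8 chase 'c': 8 ⇒ 21;  out=∅∪out(21)=∅
  fail(5) 'bcccc': from fail(4)=21 chase 'c': 21 ⇒ 22;  out=∅∪out(22)=∅
  fail(11) 'ccbac': from fail(10)=18 chase 'c': 18→0 ⇒ 7;  out=∅∪out(7)=∅
  fail(14) 'ccbbc': from fail(13)=1 chase 'c': 1 ⇒ 2;  out=∅∪out(2)=∅
  fail(17) 'ccbcb': from fail(16)=2 chase 'b': 2→7→0 ⇒ 1;  out={3}∪out(1)={3}
  fail(23) 'ccccb': from fail(22)=21 chase 'b': 21→8 ⇒ 9;  out={7}∪out(9)={7}
  fail(6) 'bccccb': from fail(5)=22 chase 'b': 22 ⇒ 23;  out={0}∪out(23)={0,7}
  fail(12) 'ccbacb': from fail(11)=7 chase 'b': 7→0 ⇒ 1;  out={1}∪out(1)={1}
  fail(15) 'ccbbcc': from fail(14)=2 chase 'c': 2 ⇒ 3;  out={2}∪out(3)={2}

Scan:
[0] read 'a'  n0⇒n18  ** P4@[0:0]
[1] read 'c'  n18⇒n7 ·f
[2] read 'c'  n7⇒n8
[3] read 'b'  n8⇒n9
[4] read 'c'  n9⇒n16
[5] read 'b'  n16⇒n17  ** P3@[1:5]
[6] read 'a'  n17⇒n18 ·f  ** P4@[6:6]
[7] read 'c'  n18⇒n7 ·f
[8] read 'c'  n7⇒n8
[9] read 'b'  n8⇒n9
[10] read 'b'  n9⇒n13
[11] read 'c'  n13⇒n14
[12] read 'c'  n14⇒n15  ** P2@[7:12]
[13] read 'c'  n15⇒n4 ·f
[14] read 'a'  n4⇒n19 ·f  ** P4@[14:14],P5@[13:14]
[15] read 'c'  n19⇒n7 ·f
[16] read 'a'  n7⇒n19  ** P4@[16:16],P5@[15:16]
[17] read 'b'  n19⇒n1 ·f
[18] read 'b'  n1⇒n1 ·f
[19] read 'b'  n1⇒n1 ·f
[20] read 'b'  n1⇒n1 ·f
[21] read 'c'  n1⇒n2
[22] read 'c'  n2⇒n3
[23] read 'b'  n3⇒n9 ·f
[24] read 'b'  n9⇒n13
[25] read 'c'  n13⇒n14
[26] read 'c'  n14⇒n15  ** P2@[21:26]
[27] read 'a'  n15⇒n19 ·f  ** P4@[27:27],P5@[26:27]
[28] read 'a'  n19⇒n20 ·f  ** P4@[28:28],P6@[27:28]
[29] read 'c'  n20⇒n7 ·f
[30] read 'c'  n7⇒n8
[31] read 'b'  n8⇒n9
[32] read 'b'  n9⇒n13
[33] read 'c'  n13⇒n14
[34] read 'c'  n14⇒n15  ** P2@[29:34]
[35] read 'b'  n15⇒n9 ·f
[36] read 'c'  n9⇒n16
[37] read 'c'  n16⇒n3 ·f
[38] read 'c'  n3⇒n4
[39] read 'c'  n4⇒n5
[40] read 'b'  n5⇒n6  ** P0@[35:40],P7@[36:40]
[41] read 'c'  n6⇒n16 ·f
[42] read 'c'  n16⇒n3 ·f
[43] read 'b'  n3⇒n9 ·f
[44] read 'a'  n9⇒n10  ** P4@[44:44]
[45] read 'c'  n10⇒n11
[46] read 'b'  n11⇒n12  ** P1@[41:46]
[47] read 'c'  n12⇒n2 ·f
[48] read 'c'  n2⇒n3
[49] read 'b'  n3⇒n9 ·f
[50] read 'b'  n9⇒n13
[51] read 'c'  n13⇒n14
[52] read 'c'  n14⇒n15  ** P2@[47:52]
[53] read 'b'  n15⇒n9 ·f
[54] read 'b'  n9⇒n13
[55] read 'b'  n13⇒n1 ·f
[56] read 'c'  n1⇒n2
[57] read 'b'  n2⇒n1 ·f
[58] read 'b'  n1⇒n1 ·f
[59] read 'b'  n1⇒n1 ·f
[60] read 'a'  n1⇒n18 ·f  ** P4@[60:60]
[61] read 'a'  n18⇒n20  ** P4@[61:61],P6@[60:61]
[62] read 'a'  n20⇒n20 ·f  ** P4@[62:62],P6@[61:62]
[63] read 'a'  n20⇒n20 ·f  ** P4@[63:63],P6@[62:63]
[64] read 'c'  n20⇒n7 ·f
[65] read 'a'  n7⇒n19  ** P4@[65:65],P5@[64:65]
[66] read 'a'  n19⇒n20 ·f  ** P4@[66:66],P6@[65:66]
[67] read 'a'  n20⇒n20 ·f  ** P4@[67:67],P6@[66:67]
[68] read 'c'  n20⇒n7 ·f

All matches (sorted): [[0,4],[5,3],[6,4],[12,2],[14,4],[14,5],[16,4],[16,5],[26,2],[27,4],[27,5],[28,4],[28,6],[34,2],[40,0],[40,7],[44,4],[46,1],[52,2],[60,4],[61,4],[61,6],[62,4],[62,6],[63,4],[63,6],[65,4],[65,5],[66,4],[66,6],[67,4],[67,6]]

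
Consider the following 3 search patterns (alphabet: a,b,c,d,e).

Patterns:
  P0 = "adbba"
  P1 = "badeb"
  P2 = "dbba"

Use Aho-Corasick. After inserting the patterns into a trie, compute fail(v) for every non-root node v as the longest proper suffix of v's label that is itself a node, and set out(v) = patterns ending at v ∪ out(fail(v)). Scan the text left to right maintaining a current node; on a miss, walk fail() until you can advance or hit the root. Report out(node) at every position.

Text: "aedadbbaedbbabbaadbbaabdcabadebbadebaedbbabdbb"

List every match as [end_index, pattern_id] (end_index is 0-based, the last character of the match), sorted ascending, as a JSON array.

Build automaton:
Trie nodes:
  n0 'ε': a→1 b→6 d→11
  n1 'a': d→2
  n2 'ad': b→3
  n3 'adb': b→4
  n4 'adbb': a→5
  n5 'adbba': ·  ←P0
  n6 'b': a→7
  n7 'ba': d→8
  n8 'bad': e→9
  n9 'bade': b→10
  n10 'badeb': ·  ←P1
  n11 'd': b→12
  n12 'db': b→13
  n13 'dbb': a→14
  n14 'dbba': ·  ←P2

BFS fail/out derivation:
  n1('a'): parent n0 fail=0; on 'a' 0 → fail=0;  out ∅∪∅=∅
  n6('b'): parent n0 fail=0; on 'b' 0 → fail=0;  out ∅∪∅=∅
  n11('d'): parent n0 fail=0; on 'd' 0 → fail=0;  out ∅∪∅=∅
  n2('ad'): parent n1 fail=0; on 'd' 0 → fail=11;  out ∅∪∅=∅
  n7('ba'): parent n6 fail=0; on 'a' 0 → fail=1;  out ∅∪∅=∅
  n12('db'): parent n11 fail=0; on 'b' 0 → fail=6;  out ∅∪∅=∅
  n3('adb'): parent n2 fail=11; on 'b' 11 → fail=12;  out ∅∪∅=∅
  n8('bad'): parent n7 fail=1; on 'd' 1 → fail=2;  out ∅∪∅=∅
  n13('dbb'): parent n12 fail=6; on 'b' 6→0 → fail=6;  out ∅∪∅=∅
  n4('adbb'): parent n3 fail=12; on 'b' 12 → fail=13;  out ∅∪∅=∅
  n9('bade'): parent n8 fail=2; on 'e' 2→11→0 → fail=0;  out ∅∪∅=∅
  n14('dbba'): parent n13 fail=6; on 'a' 6 → fail=7;  out {2}∪∅={2}
  n5('adbba'): parent n4 fail=13; on 'a' 13 → fail=14;  out {0}∪{2}={0,2}
  n10('badeb'): parent n9 fail=0; on 'b' 0 → fail=6;  out {1}∪∅={1}

Scan:
[0] read 'a'  n0⇒n1
[1] read 'e'  n1⇒n0 ·f
[2] read 'd'  n0⇒n11
[3] read 'a'  n11⇒n1 ·f
[4] read 'd'  n1⇒n2
[5] read 'b'  n2⇒n3
[6] read 'b'  n3⇒n4
[7] read 'a'  n4⇒n5  ** P0@[3:7],P2@[4:7]
[8] read 'e'  n5⇒n0 ·f
[9] read 'd'  n0⇒n11
[10] read 'b'  n11⇒n12
[11] read 'b'  n12⇒n13
[12] read 'a'  n13⇒n14  ** P2@[9:12]
[13] read 'b'  n14⇒n6 ·f
[14] read 'b'  n6⇒n6 ·f
[15] read 'a'  n6⇒n7
[16] read 'a'  n7⇒n1 ·f
[17] read 'd'  n1⇒n2
[18] read 'b'  n2⇒n3
[19] read 'b'  n3⇒n4
[20] read 'a'  n4⇒n5  ** P0@[16:20],P2@[17:20]
[21] read 'a'  n5⇒n1 ·f
[22] read 'b'  n1⇒n6 ·f
[23] read 'd'  n6⇒n11 ·f
[24] read 'c'  n11⇒n0 ·f
[25] read 'a'  n0⇒n1
[26] read 'b'  n1⇒n6 ·f
[27] read 'a'  n6⇒n7
[28] read 'd'  n7⇒n8
[29] read 'e'  n8⇒n9
[30] read 'b'  n9⇒n10  ** P1@[26:30]
[31] read 'b'  n10⇒n6 ·f
[32] read 'a'  n6⇒n7
[33] read 'd'  n7⇒n8
[34] read 'e'  n8⇒n9
[35] read 'b'  n9⇒n10  ** P1@[31:35]
[36] read 'a'  n10⇒n7 ·f
[37] read 'e'  n7⇒n0 ·f
[38] read 'd'  n0⇒n11
[39] read 'b'  n11⇒n12
[40] read 'b'  n12⇒n13
[41] read 'a'  n13⇒n14  ** P2@[38:41]
[42] read 'b'  n14⇒n6 ·f
[43] read 'd'  n6⇒n11 ·f
[44] read 'b'  n11⇒n12
[45] read 'b'  n12⇒n13

All matches (sorted): [[7,0],[7,2],[12,2],[20,0],[20,2],[30,1],[35,1],[41,2]]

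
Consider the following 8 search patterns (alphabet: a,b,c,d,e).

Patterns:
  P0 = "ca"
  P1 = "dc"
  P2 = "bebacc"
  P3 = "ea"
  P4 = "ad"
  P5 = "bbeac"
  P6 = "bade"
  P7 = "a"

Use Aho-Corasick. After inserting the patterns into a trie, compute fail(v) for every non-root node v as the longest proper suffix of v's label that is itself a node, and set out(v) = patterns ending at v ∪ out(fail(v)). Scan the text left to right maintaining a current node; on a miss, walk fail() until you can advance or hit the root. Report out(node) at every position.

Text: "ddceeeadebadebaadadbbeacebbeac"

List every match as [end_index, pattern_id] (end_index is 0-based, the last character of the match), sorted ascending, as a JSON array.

Build:
Trie (insert patterns):
  0='ε' goto a→13 b→5 c→1 d→3 e→11
  1='c' goto a→2
  2='ca' goto ·  [P0 ends]
  3='d' goto c→4
  4='dc' goto ·  [P1 ends]
  5='b' goto a→19 b→15 e→6
  6='be' goto b→7
  7='beb' goto a→8
  8='beba' goto c→9
  9='bebac' goto c→10
  10='bebacc' goto ·  [P2 ends]
  11='e' goto a→12
  12='ea' goto ·  [P3 ends]
  13='a' goto d→14  [P7 ends]
  14='ad' goto ·  [P4 ends]
  15='bb' goto e→16
  16='bbe' goto a→17
  17='bbea' goto c→18
  18='bbeac' goto ·  [P5 ends]
  19='ba' goto d→20
  20='bad' goto e→21
  21='bade' goto ·  [P6 ends]

BFS fail/out derivation:
  fail(1) 'c': from fail(0)=0 chase 'c': 0 ⇒ 0;  out=∅∪out(0)=∅
  fail(3) 'd': from fail(0)=0 chase 'd': 0 ⇒ 0;  out=∅∪out(0)=∅
  fail(5) 'b': from fail(0)=0 chase 'b': 0 ⇒ 0;  out=∅∪out(0)=∅
  fail(11) 'e': from fail(0)=0 chase 'e': 0 ⇒ 0;  out=∅∪out(0)=∅
  fail(13) 'a': from fail(0)=0 chase 'a': 0 ⇒ 0;  out={7}∪out(0)={7}
  fail(2) 'ca': from fail(1)=0 chase 'a': 0 ⇒ 13;  out={0}∪out(13)={0,7}
  fail(4) 'dc': from fail(3)=0 chase 'c': 0 ⇒ 1;  out={1}∪out(1)={1}
  fail(6) 'be': from fail(5)=0 chase 'e': 0 ⇒ 11;  out=∅∪out(11)=∅
  fail(12) 'ea': from fail(11)=0 chase 'a': 0 ⇒ 13;  out={3}∪out(13)={3,7}
  fail(14) 'ad': from fail(13)=0 chase 'd': 0 ⇒ 3;  out={4}∪out(3)={4}
  fail(15) 'bb': from fail(5)=0 chase 'b': 0 ⇒ 5;  out=∅∪out(5)=∅
  fail(19) 'ba': from fail(5)=0 chase 'a': 0 ⇒ 13;  out=∅∪out(13)={7}
  fail(7) 'beb': from fail(6)=11 chase 'b': 11→0 ⇒ 5;  out=∅∪out(5)=∅
  fail(16) 'bbe': from fail(15)=5 chase 'e': 5 ⇒ 6;  out=∅∪out(6)=∅
  fail(20) 'bad': from fail(19)=13 chase 'd': 13 ⇒ 14;  out=∅∪out(14)={4}
  fail(8) 'beba': from fail(7)=5 chase 'a': 5 ⇒ 19;  out=∅∪out(19)={7}
  fail(17) 'bbea': from fail(16)=6 chase 'a': 6→11 ⇒ 12;  out=∅∪out(12)={3,7}
  fail(21) 'bade': from fail(20)=14 chase 'e': 14→3→0 ⇒ 11;  out={6}∪out(11)={6}
  fail(9) 'bebac': from fail(8)=19 chase 'c': 19→13→0 ⇒ 1;  out=∅∪out(1)=∅
  fail(18) 'bbeac': from fail(17)=12 chase 'c': 12→13→0 ⇒ 1;  out={5}∪out(1)={5}
  fail(10) 'bebacc': from fail(9)=1 chase 'c': 1→0 ⇒ 1;  out={2}∪out(1)={2}

Scan:
i=0 'd': node 0→3
i=1 'd': node 3→3 ·f
i=2 'c': node 3→4  → match P1@[1:2]
i=3 'e': node 4→11 ·f
i=4 'e': node 11→11 ·f
i=5 'e': node 11→11 ·f
i=6 'a': node 11→12  → match P3@[5:6],P7@[6:6]
i=7 'd': node 12→14 ·f  → match P4@[6:7]
i=8 'e': node 14→11 ·f
i=9 'b': node 11→5 ·f
i=10 'a': node 5→19  → match P7@[10:10]
i=11 'd': node 19→20  → match P4@[10:11]
i=12 'e': node 20→21  → match P6@[9:12]
i=13 'b': node 21→5 ·f
i=14 'a': node 5→19  → match P7@[14:14]
i=15 'a': node 19→13 ·f  → match P7@[15:15]
i=16 'd': node 13→14  → match P4@[15:16]
i=17 'a': node 14→13 ·f  → match P7@[17:17]
i=18 'd': node 13→14  → match P4@[17:18]
i=19 'b': node 14→5 ·f
i=20 'b': node 5→15
i=21 'e': node 15→16
i=22 'a': node 16→17  → match P3@[21:22],P7@[22:22]
i=23 'c': node 17→18  → match P5@[19:23]
i=24 'e': node 18→11 ·f
i=25 'b': node 11→5 ·f
i=26 'b': node 5→15
i=27 'e': node 15→16
i=28 'a': node 16→17  → match P3@[27:28],P7@[28:28]
i=29 'c': node 17→18  → match P5@[25:29]

Result: [[2,1],[6,3],[6,7],[7,4],[10,7],[11,4],[12,6],[14,7],[15,7],[16,4],[17,7],[18,4],[22,3],[22,7],[23,5],[28,3],[28,7],[29,5]]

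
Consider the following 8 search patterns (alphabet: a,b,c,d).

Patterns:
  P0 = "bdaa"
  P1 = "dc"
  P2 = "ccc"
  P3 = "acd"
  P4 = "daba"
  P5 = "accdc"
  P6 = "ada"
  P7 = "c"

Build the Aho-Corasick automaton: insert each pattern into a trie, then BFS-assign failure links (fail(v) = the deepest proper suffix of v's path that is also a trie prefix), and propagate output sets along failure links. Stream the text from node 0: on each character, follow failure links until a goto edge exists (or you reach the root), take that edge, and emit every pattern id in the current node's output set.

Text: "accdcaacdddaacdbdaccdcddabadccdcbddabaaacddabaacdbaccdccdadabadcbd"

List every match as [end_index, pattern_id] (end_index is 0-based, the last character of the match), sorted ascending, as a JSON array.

Build:
Trie (insert patterns):
  0='ε' goto a→10 b→1 c→7 d→5
  1='b' goto d→2
  2='bd' goto a→3
  3='bda' goto a→4
  4='bdaa' goto ·  [P0 ends]
  5='d' goto a→13 c→6
  6='dc' goto ·  [P1 ends]
  7='c' goto c→8  [P7 ends]
  8='cc' goto c→9
  9='ccc' goto ·  [P2 ends]
  10='a' goto c→11 d→19
  11='ac' goto c→16 d→12
  12='acd' goto ·  [P3 ends]
  13='da' goto b→14
  14='dab' goto a→15
  15='daba' goto ·  [P4 ends]
  16='acc' goto d→17
  17='accd' goto c→18
  18='accdc' goto ·  [P5 ends]
  19='ad' goto a→20
  20='ada' goto ·  [P6 ends]

Failure links (BFS by depth):
  n1('b'): parent n0 fail=0; on 'b' 0 → fail=0;  out ∅∪∅=∅
  n5('d'): parent n0 fail=0; on 'd' 0 → fail=0;  out ∅∪∅=∅
  n7('c'): parent n0 fail=0; on 'c' 0 → fail=0;  out {7}∪∅={7}
  n10('a'): parent n0 fail=0; on 'a' 0 → fail=0;  out ∅∪∅=∅
  n2('bd'): parent n1 fail=0; on 'd' 0 → fail=5;  out ∅∪∅=∅
  n6('dc'): parent n5 fail=0; on 'c' 0 → fail=7;  out {1}∪{7}={1,7}
  n8('cc'): parent n7 fail=0; on 'c' 0 → fail=7;  out ∅∪{7}={7}
  n11('ac'): parent n10 fail=0; on 'c' 0 → fail=7;  out ∅∪{7}={7}
  n13('da'): parent n5 fail=0; on 'a' 0 → fail=10;  out ∅∪∅=∅
  n19('ad'): parent n10 fail=0; on 'd' 0 → fail=5;  out ∅∪∅=∅
  n3('bda'): parent n2 fail=5; on 'a' 5 → fail=13;  out ∅∪∅=∅
  n9('ccc'): parent n8 fail=7; on 'c' 7 → fail=8;  out {2}∪{7}={2,7}
  n12('acd'): parent n11 fail=7; on 'd' 7→0 → fail=5;  out {3}∪∅={3}
  n14('dab'): parent n13 fail=10; on 'b' 10→0 → fail=1;  out ∅∪∅=∅
  n16('acc'): parent n11 fail=7; on 'c' 7 → fail=8;  out ∅∪{7}={7}
  n20('ada'): parent n19 fail=5; on 'a' 5 → fail=13;  out {6}∪∅={6}
  n4('bdaa'): parent n3 fail=13; on 'a' 13→10→0 → fail=10;  out {0}∪∅={0}
  n15('daba'): parent n14 fail=1; on 'a' 1→0 → fail=10;  out {4}∪∅={4}
  n17('accd'): parent n16 fail=8; on 'd' 8→7→0 → fail=5;  out ∅∪∅=∅
  n18('accdc'): parent n17 fail=5; on 'c' 5 → fail=6;  out {5}∪{1,7}={1,5,7}

Text stream:
[0] read 'a'  n0⇒n10
[1] read 'c'  n10⇒n11  → match P7@[1:1]
[2] read 'c'  n11⇒n16  → match P7@[2:2]
[3] read 'd'  n16⇒n17
[4] read 'c'  n17⇒n18  → match P1@[3:4],P5@[0:4],P7@[4:4]
[5] read 'a'  n18⇒n10 ·f
[6] read 'a'  n10⇒n10 ·f
[7] read 'c'  n10⇒n11  → match P7@[7:7]
[8] read 'd'  n11⇒n12  → match P3@[6:8]
[9] read 'd'  n12⇒n5 ·f
[10] read 'd'  n5⇒n5 ·f
[11] read 'a'  n5⇒n13
[12] read 'a'  n13⇒n10 ·f
[13] read 'c'  n10⇒n11  → match P7@[13:13]
[14] read 'd'  n11⇒n12  → match P3@[12:14]
[15] read 'b'  n12⇒n1 ·f
[16] read 'd'  n1⇒n2
[17] read 'a'  n2⇒n3
[18] read 'c'  n3⇒n11 ·f  → match P7@[18:18]
[19] read 'c'  n11⇒n16  → match P7@[19:19]
[20] read 'd'  n16⇒n17
[21] read 'c'  n17⇒n18  → match P1@[20:21],P5@[17:21],P7@[21:21]
[22] read 'd'  n18⇒n5 ·f
[23] read 'd'  n5⇒n5 ·f
[24] read 'a'  n5⇒n13
[25] read 'b'  n13⇒n14
[26] read 'a'  n14⇒n15  → match P4@[23:26]
[27] read 'd'  n15⇒n19 ·f
[28] read 'c'  n19⇒n6 ·f  → match P1@[27:28],P7@[28:28]
[29] read 'c'  n6⇒n8 ·f  → match P7@[29:29]
[30] read 'd'  n8⇒n5 ·f
[31] read 'c'  n5⇒n6  → match P1@[30:31],P7@[31:31]
[32] read 'b'  n6⇒n1 ·f
[33] read 'd'  n1⇒n2
[34] read 'd'  n2⇒n5 ·f
[35] read 'a'  n5⇒n13
[36] read 'b'  n13⇒n14
[37] read 'a'  n14⇒n15  → match P4@[34:37]
[38] read 'a'  n15⇒n10 ·f
[39] read 'a'  n10⇒n10 ·f
[40] read 'c'  n10⇒n11  → match P7@[40:40]
[41] read 'd'  n11⇒n12  → match P3@[39:41]
[42] read 'd'  n12⇒n5 ·f
[43] read 'a'  n5⇒n13
[44] read 'b'  n13⇒n14
[45] read 'a'  n14⇒n15  → match P4@[42:45]
[46] read 'a'  n15⇒n10 ·f
[47] read 'c'  n10⇒n11  → match P7@[47:47]
[48] read 'd'  n11⇒n12  → match P3@[46:48]
[49] read 'b'  n12⇒n1 ·f
[50] read 'a'  n1⇒n10 ·f
[51] read 'c'  n10⇒n11  → match P7@[51:51]
[52] read 'c'  n11⇒n16  → match P7@[52:52]
[53] read 'd'  n16⇒n17
[54] read 'c'  n17⇒n18  → match P1@[53:54],P5@[50:54],P7@[54:54]
[55] read 'c'  n18⇒n8 ·f  → match P7@[55:55]
[56] read 'd'  n8⇒n5 ·f
[57] read 'a'  n5⇒n13
[58] read 'd'  n13⇒n19 ·f
[59] read 'a'  n19⇒n20  → match P6@[57:59]
[60] read 'b'  n20⇒n14 ·f
[61] read 'a'  n14⇒n15  → match P4@[58:61]
[62] read 'd'  n15⇒n19 ·f
[63] read 'c'  n19⇒n6 ·f  → match P1@[62:63],P7@[63:63]
[64] read 'b'  n6⇒n1 ·f
[65] read 'd'  n1⇒n2

Result: [[1,7],[2,7],[4,1],[4,5],[4,7],[7,7],[8,3],[13,7],[14,3],[18,7],[19,7],[21,1],[21,5],[21,7],[26,4],[28,1],[28,7],[29,7],[31,1],[31,7],[37,4],[40,7],[41,3],[45,4],[47,7],[48,3],[51,7],[52,7],[54,1],[54,5],[54,7],[55,7],[59,6],[61,4],[63,1],[63,7]]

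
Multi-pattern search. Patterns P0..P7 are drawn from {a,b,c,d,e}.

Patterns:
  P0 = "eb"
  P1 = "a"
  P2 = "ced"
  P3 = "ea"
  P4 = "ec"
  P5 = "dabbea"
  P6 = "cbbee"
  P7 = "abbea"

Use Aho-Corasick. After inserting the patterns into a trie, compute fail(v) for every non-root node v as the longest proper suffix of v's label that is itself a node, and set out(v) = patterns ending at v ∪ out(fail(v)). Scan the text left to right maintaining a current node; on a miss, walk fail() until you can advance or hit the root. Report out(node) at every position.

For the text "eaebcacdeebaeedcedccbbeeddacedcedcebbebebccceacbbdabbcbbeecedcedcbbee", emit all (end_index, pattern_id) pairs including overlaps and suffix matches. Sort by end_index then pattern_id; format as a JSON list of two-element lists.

Build:
Trie nodes:
  0='ε' goto a→3 c→4 d→9 e→1
  1='e' goto a→7 b→2 c→8
  2='eb' goto ·  ←P0
  3='a' goto b→19  ←P1
  4='c' goto b→15 e→5
  5='ce' goto d→6
  6='ced' goto ·  ←P2
  7='ea' goto ·  ←P3
  8='ec' goto ·  ←P4
  9='d' goto a→10
  10='da' goto b→11
  11='dab' goto b→12
  12='dabb' goto e→13
  13='dabbe' goto a→14
  14='dabbea' goto ·  ←P5
  15='cb' goto b→16
  16='cbb' goto e→17
  17='cbbe' goto e→18
  18='cbbee' goto ·  ←P6
  19='ab' goto b→20
  20='abb' goto e→21
  21='abbe' goto a→22
  22='abbea' goto ·  ←P7

Failure links (BFS by depth):
  n1('e'): parent n0 fail=0; on 'e' 0 → fail=0;  out ∅∪∅=∅
  n3('a'): parent n0 fail=0; on 'a' 0 → fail=0;  out {1}∪∅={1}
  n4('c'): parent n0 fail=0; on 'c' 0 → fail=0;  out ∅∪∅=∅
  n9('d'): parent n0 fail=0; on 'd' 0 → fail=0;  out ∅∪∅=∅
  n2('eb'): parent n1 fail=0; on 'b' 0 → fail=0;  out {0}∪∅={0}
  n5('ce'): parent n4 fail=0; on 'e' 0 → fail=1;  out ∅∪∅=∅
  n7('ea'): parent n1 fail=0; on 'a' 0 → fail=3;  out {3}∪{1}={1,3}
  n8('ec'): parent n1 fail=0; on 'c' 0 → fail=4;  out {4}∪∅={4}
  n10('da'): parent n9 fail=0; on 'a' 0 → fail=3;  out ∅∪{1}={1}
  n15('cb'): parent n4 fail=0; on 'b' 0 → fail=0;  out ∅∪∅=∅
  n19('ab'): parent n3 fail=0; on 'b' 0 → fail=0;  out ∅∪∅=∅
  n6('ced'): parent n5 fail=1; on 'd' 1→0 → fail=9;  out {2}∪∅={2}
  n11('dab'): parent n10 fail=3; on 'b' 3 → fail=19;  out ∅∪∅=∅
  n16('cbb'): parent n15 fail=0; on 'b' 0 → fail=0;  out ∅∪∅=∅
  n20('abb'): parent n19 fail=0; on 'b' 0 → fail=0;  out ∅∪∅=∅
  n12('dabb'): parent n11 fail=19; on 'b' 19 → fail=20;  out ∅∪∅=∅
  n17('cbbe'): parent n16 fail=0; on 'e' 0 → fail=1;  out ∅∪∅=∅
  n21('abbe'): parent n20 fail=0; on 'e' 0 → fail=1;  out ∅∪∅=∅
  n13('dabbe'): parent n12 fail=20; on 'e' 20 → fail=21;  out ∅∪∅=∅
  n18('cbbee'): parent n17 fail=1; on 'e' 1→0 → fail=1;  out {6}∪∅={6}
  n22('abbea'): parent n21 fail=1; on 'a' 1 → fail=7;  out {7}∪{1,3}={1,3,7}
  n14('dabbea'): parent n13 fail=21; on 'a' 21 → fail=22;  out {5}∪{1,3,7}={1,3,5,7}

Scan:
[0] read 'e'  n0⇒n1
[1] read 'a'  n1⇒n7  emit P1@[1:1],P3@[0:1]
[2] read 'e'  n7⇒n1 (fail-walked)
[3] read 'b'  n1⇒n2  emit P0@[2:3]
[4] read 'c'  n2⇒n4 (fail-walked)
[5] read 'a'  n4⇒n3 (fail-walked)  emit P1@[5:5]
[6] read 'c'  n3⇒n4 (fail-walked)
[7] read 'd'  n4⇒n9 (fail-walked)
[8] read 'e'  n9⇒n1 (fail-walked)
[9] read 'e'  n1⇒n1 (fail-walked)
[10] read 'b'  n1⇒n2  emit P0@[9:10]
[11] read 'a'  n2⇒n3 (fail-walked)  emit P1@[11:11]
[12] read 'e'  n3⇒n1 (fail-walked)
[13] read 'e'  n1⇒n1 (fail-walked)
[14] read 'd'  n1⇒n9 (fail-walked)
[15] read 'c'  n9⇒n4 (fail-walked)
[16] read 'e'  n4⇒n5
[17] read 'd'  n5⇒n6  emit P2@[15:17]
[18] read 'c'  n6⇒n4 (fail-walked)
[19] read 'c'  n4⇒n4 (fail-walked)
[20] read 'b'  n4⇒n15
[21] read 'b'  n15⇒n16
[22] read 'e'  n16⇒n17
[23] read 'e'  n17⇒n18  emit P6@[19:23]
[24] read 'd'  n18⇒n9 (fail-walked)
[25] read 'd'  n9⇒n9 (fail-walked)
[26] read 'a'  n9⇒n10  emit P1@[26:26]
[27] read 'c'  n10⇒n4 (fail-walked)
[28] read 'e'  n4⇒n5
[29] read 'd'  n5⇒n6  emit P2@[27:29]
[30] read 'c'  n6⇒n4 (fail-walked)
[31] read 'e'  n4⇒n5
[32] read 'd'  n5⇒n6  emit P2@[30:32]
[33] read 'c'  n6⇒n4 (fail-walked)
[34] read 'e'  n4⇒n5
[35] read 'b'  n5⇒n2 (fail-walked)  emit P0@[34:35]
[36] read 'b'  n2⇒n0 (fail-walked)
[37] read 'e'  n0⇒n1
[38] read 'b'  n1⇒n2  emit P0@[37:38]
[39] read 'e'  n2⇒n1 (fail-walked)
[40] read 'b'  n1⇒n2  emit P0@[39:40]
[41] read 'c'  n2⇒n4 (fail-walked)
[42] read 'c'  n4⇒n4 (fail-walked)
[43] read 'c'  n4⇒n4 (fail-walked)
[44] read 'e'  n4⇒n5
[45] read 'a'  n5⇒n7 (fail-walked)  emit P1@[45:45],P3@[44:45]
[46] read 'c'  n7⇒n4 (fail-walked)
[47] read 'b'  n4⇒n15
[48] read 'b'  n15⇒n16
[49] read 'd'  n16⇒n9 (fail-walked)
[50] read 'a'  n9⇒n10  emit P1@[50:50]
[51] read 'b'  n10⇒n11
[52] read 'b'  n11⇒n12
[53] read 'c'  n12⇒n4 (fail-walked)
[54] read 'b'  n4⇒n15
[55] read 'b'  n15⇒n16
[56] read 'e'  n16⇒n17
[57] read 'e'  n17⇒n18  emit P6@[53:57]
[58] read 'c'  n18⇒n8 (fail-walked)  emit P4@[57:58]
[59] read 'e'  n8⇒n5 (fail-walked)
[60] read 'd'  n5⇒n6  emit P2@[58:60]
[61] read 'c'  n6⇒n4 (fail-walked)
[62] read 'e'  n4⇒n5
[63] read 'd'  n5⇒n6  emit P2@[61:63]
[64] read 'c'  n6⇒n4 (fail-walked)
[65] read 'b'  n4⇒n15
[66] read 'b'  n15⇒n16
[67] read 'e'  n16⇒n17
[68] read 'e'  n17⇒n18  emit P6@[64:68]

Matches: [[1,1],[1,3],[3,0],[5,1],[10,0],[11,1],[17,2],[23,6],[26,1],[29,2],[32,2],[35,0],[38,0],[40,0],[45,1],[45,3],[50,1],[57,6],[58,4],[60,2],[63,2],[68,6]]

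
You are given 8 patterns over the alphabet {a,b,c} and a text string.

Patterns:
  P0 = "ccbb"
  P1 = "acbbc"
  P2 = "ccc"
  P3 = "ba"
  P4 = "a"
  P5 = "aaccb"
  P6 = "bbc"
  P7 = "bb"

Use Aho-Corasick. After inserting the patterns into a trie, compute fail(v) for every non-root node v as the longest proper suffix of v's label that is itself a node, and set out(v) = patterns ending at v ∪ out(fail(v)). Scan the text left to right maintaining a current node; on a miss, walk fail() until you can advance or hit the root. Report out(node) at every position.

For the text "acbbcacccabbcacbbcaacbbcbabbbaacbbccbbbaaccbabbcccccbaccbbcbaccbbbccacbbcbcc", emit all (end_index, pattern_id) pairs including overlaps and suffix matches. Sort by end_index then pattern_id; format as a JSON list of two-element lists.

Construct AC machine:
Trie (insert patterns):
  0='ε' goto a→5 b→11 c→1
  1='c' goto c→2
  2='cc' goto b→3 c→10
  3='ccb' goto b→4
  4='ccbb' goto ·  [P0 ends]
  5='a' goto a→13 c→6  [P4 ends]
  6='ac' goto b→7
  7='acb' goto b→8
  8='acbb' goto c→9
  9='acbbc' goto ·  [P1 ends]
  10='ccc' goto ·  [P2 ends]
  11='b' goto a→12 b→17
  12='ba' goto ·  [P3 ends]
  13='aa' goto c→14
  14='aac' goto c→15
  15='aacc' goto b→16
  16='aaccb' goto ·  [P5 ends]
  17='bb' goto c→18  [P7 ends]
  18='bbc' goto ·  [P6 ends]

BFS fail/out derivation:
  n1('c'): parent n0 fail=0; on 'c' 0 → fail=0;  out ∅∪∅=∅
  n5('a'): parent n0 fail=0; on 'a' 0 → fail=0;  out {4}∪∅={4}
  n11('b'): parent n0 fail=0; on 'b' 0 → fail=0;  out ∅∪∅=∅
  n2('cc'): parent n1 fail=0; on 'c' 0 → fail=1;  out ∅∪∅=∅
  n6('ac'): parent n5 fail=0; on 'c' 0 → fail=1;  out ∅∪∅=∅
  n12('ba'): parent n11 fail=0; on 'a' 0 → fail=5;  out {3}∪{4}={3,4}
  n13('aa'): parent n5 fail=0; on 'a' 0 → fail=5;  out ∅∪{4}={4}
  n17('bb'): parent n11 fail=0; on 'b' 0 → fail=11;  out {7}∪∅={7}
  n3('ccb'): parent n2 fail=1; on 'b' 1→0 → fail=11;  out ∅∪∅=∅
  n7('acb'): parent n6 fail=1; on 'b' 1→0 → fail=11;  out ∅∪∅=∅
  n10('ccc'): parent n2 fail=1; on 'c' 1 → fail=2;  out {2}∪∅={2}
  n14('aac'): parent n13 fail=5; on 'c' 5 → fail=6;  out ∅∪∅=∅
  n18('bbc'): parent n17 fail=11; on 'c' 11→0 → fail=1;  out {6}∪∅={6}
  n4('ccbb'): parent n3 fail=11; on 'b' 11 → fail=17;  out {0}∪{7}={0,7}
  n8('acbb'): parent n7 fail=11; on 'b' 11 → fail=17;  out ∅∪{7}={7}
  n15('aacc'): parent n14 fail=6; on 'c' 6→1 → fail=2;  out ∅∪∅=∅
  n9('acbbc'): parent n8 fail=17; on 'c' 17 → fail=18;  out {1}∪{6}={1,6}
  n16('aaccb'): parent n15 fail=2; on 'b' 2 → fail=3;  out {5}∪∅={5}

Run:
pos 0 'a': at 5  → match P4@[0:0]
pos 1 'c': at 6
pos 2 'b': at 7
pos 3 'b': at 8  → match P7@[2:3]
pos 4 'c': at 9  → match P1@[0:4],P6@[2:4]
pos 5 'a': at 5 (fail-walked)  → match P4@[5:5]
pos 6 'c': at 6
pos 7 'c': at 2 (fail-walked)
pos 8 'c': at 10  → match P2@[6:8]
pos 9 'a': at 5 (fail-walked)  → match P4@[9:9]
pos 10 'b': at 11 (fail-walked)
pos 11 'b': at 17  → match P7@[10:11]
pos 12 'c': at 18  → match P6@[10:12]
pos 13 'a': at 5 (fail-walked)  → match P4@[13:13]
pos 14 'c': at 6
pos 15 'b': at 7
pos 16 'b': at 8  → match P7@[15:16]
pos 17 'c': at 9  → match P1@[13:17],P6@[15:17]
pos 18 'a': at 5 (fail-walked)  → match P4@[18:18]
pos 19 'a': at 13  → match P4@[19:19]
pos 20 'c': at 14
pos 21 'b': at 7 (fail-walked)
pos 22 'b': at 8  → match P7@[21:22]
pos 23 'c': at 9  → match P1@[19:23],P6@[21:23]
pos 24 'b': at 11 (fail-walked)
pos 25 'a': at 12  → match P3@[24:25],P4@[25:25]
pos 26 'b': at 11 (fail-walked)
pos 27 'b': at 17  → match P7@[26:27]
pos 28 'b': at 17 (fail-walked)  → match P7@[27:28]
pos 29 'a': at 12 (fail-walked)  → match P3@[28:29],P4@[29:29]
pos 30 'a': at 13 (fail-walked)  → match P4@[30:30]
pos 31 'c': at 14
pos 32 'b': at 7 (fail-walked)
pos 33 'b': at 8  → match P7@[32:33]
pos 34 'c': at 9  → match P1@[30:34],P6@[32:34]
pos 35 'c': at 2 (fail-walked)
pos 36 'b': at 3
pos 37 'b': at 4  → match P0@[34:37],P7@[36:37]
pos 38 'b': at 17 (fail-walked)  → match P7@[37:38]
pos 39 'a': at 12 (fail-walked)  → match P3@[38:39],P4@[39:39]
pos 40 'a': at 13 (fail-walked)  → match P4@[40:40]
pos 41 'c': at 14
pos 42 'c': at 15
pos 43 'b': at 16  → match P5@[39:43]
pos 44 'a': at 12 (fail-walked)  → match P3@[43:44],P4@[44:44]
pos 45 'b': at 11 (fail-walked)
pos 46 'b': at 17  → match P7@[45:46]
pos 47 'c': at 18  → match P6@[45:47]
pos 48 'c': at 2 (fail-walked)
pos 49 'c': at 10  → match P2@[47:49]
pos 50 'c': at 10 (fail-walked)  → match P2@[48:50]
pos 51 'c': at 10 (fail-walked)  → match P2@[49:51]
pos 52 'b': at 3 (fail-walked)
pos 53 'a': at 12 (fail-walked)  → match P3@[52:53],P4@[53:53]
pos 54 'c': at 6 (fail-walked)
pos 55 'c': at 2 (fail-walked)
pos 56 'b': at 3
pos 57 'b': at 4  → match P0@[54:57],P7@[56:57]
pos 58 'c': at 18 (fail-walked)  → match P6@[56:58]
pos 59 'b': at 11 (fail-walked)
pos 60 'a': at 12  → match P3@[59:60],P4@[60:60]
pos 61 'c': at 6 (fail-walked)
pos 62 'c': at 2 (fail-walked)
pos 63 'b': at 3
pos 64 'b': at 4  → match P0@[61:64],P7@[63:64]
pos 65 'b': at 17 (fail-walked)  → match P7@[64:65]
pos 66 'c': at 18  → match P6@[64:66]
pos 67 'c': at 2 (fail-walked)
pos 68 'a': at 5 (fail-walked)  → match P4@[68:68]
pos 69 'c': at 6
pos 70 'b': at 7
pos 71 'b': at 8  → match P7@[70:71]
pos 72 'c': at 9  → match P1@[68:72],P6@[70:72]
pos 73 'b': at 11 (fail-walked)
pos 74 'c': at 1 (fail-walked)
pos 75 'c': at 2

Result: [[0,4],[3,7],[4,1],[4,6],[5,4],[8,2],[9,4],[11,7],[12,6],[13,4],[16,7],[17,1],[17,6],[18,4],[19,4],[22,7],[23,1],[23,6],[25,3],[25,4],[27,7],[28,7],[29,3],[29,4],[30,4],[33,7],[34,1],[34,6],[37,0],[37,7],[38,7],[39,3],[39,4],[40,4],[43,5],[44,3],[44,4],[46,7],[47,6],[49,2],[50,2],[51,2],[53,3],[53,4],[57,0],[57,7],[58,6],[60,3],[60,4],[64,0],[64,7],[65,7],[66,6],[68,4],[71,7],[72,1],[72,6]]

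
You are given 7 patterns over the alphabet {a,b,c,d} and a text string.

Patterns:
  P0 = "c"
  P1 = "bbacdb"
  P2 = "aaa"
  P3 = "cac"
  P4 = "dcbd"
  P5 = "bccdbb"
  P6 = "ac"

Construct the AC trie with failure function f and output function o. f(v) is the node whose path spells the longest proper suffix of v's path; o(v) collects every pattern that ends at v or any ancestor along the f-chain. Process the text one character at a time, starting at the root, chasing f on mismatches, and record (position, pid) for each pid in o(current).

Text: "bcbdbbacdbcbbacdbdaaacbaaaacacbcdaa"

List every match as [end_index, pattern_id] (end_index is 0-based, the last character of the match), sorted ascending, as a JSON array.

Construct AC machine:
Trie (insert patterns):
  0='ε' goto a→8 b→2 c→1 d→13
  1='c' goto a→11  [P0 ends]
  2='b' goto b→3 c→17
  3='bb' goto a→4
  4='bba' goto c→5
  5='bbac' goto d→6
  6='bbacd' goto b→7
  7='bbacdb' goto ·  [P1 ends]
  8='a' goto a→9 c→22
  9='aa' goto a→10
  10='aaa' goto ·  [P2 ends]
  11='ca' goto c→12
  12='cac' goto ·  [P3 ends]
  13='d' goto c→14
  14='dc' goto b→15
  15='dcb' goto d→16
  16='dcbd' goto ·  [P4 ends]
  17='bc' goto c→18
  18='bcc' goto d→19
  19='bccd' goto b→20
  20='bccdb' goto b→21
  21='bccdbb' goto ·  [P5 ends]
  22='ac' goto ·  [P6 ends]

BFS fail/out derivation:
  fail(1) 'c': from fail(0)=0 chase 'c': 0 ⇒ 0;  out={0}∪out(0)={0}
  fail(2) 'b': from fail(0)=0 chase 'b': 0 ⇒ 0;  out=∅∪out(0)=∅
  fail(8) 'a': from fail(0)=0 chase 'a': 0 ⇒ 0;  out=∅∪out(0)=∅
  fail(13) 'd': from fail(0)=0 chase 'd': 0 ⇒ 0;  out=∅∪out(0)=∅
  fail(3) 'bb': from fail(2)=0 chase 'b': 0 ⇒ 2;  out=∅∪out(2)=∅
  fail(9) 'aa': from fail(8)=0 chase 'a': 0 ⇒ 8;  out=∅∪out(8)=∅
  fail(11) 'ca': from fail(1)=0 chase 'a': 0 ⇒ 8;  out=∅∪out(8)=∅
  fail(14) 'dc': from fail(13)=0 chase 'c': 0 ⇒ 1;  out=∅∪out(1)={0}
  fail(17) 'bc': from fail(2)=0 chase 'c': 0 ⇒ 1;  out=∅∪out(1)={0}
  fail(22) 'ac': from fail(8)=0 chase 'c': 0 ⇒ 1;  out={6}∪out(1)={0,6}
  fail(4) 'bba': from fail(3)=2 chase 'a': 2→0 ⇒ 8;  out=∅∪out(8)=∅
  fail(10) 'aaa': from fail(9)=8 chase 'a': 8 ⇒ 9;  out={2}∪out(9)={2}
  fail(12) 'cac': from fail(11)=8 chase 'c': 8 ⇒ 22;  out={3}∪out(22)={0,3,6}
  fail(15) 'dcb': from fail(14)=1 chase 'b': 1→0 ⇒ 2;  out=∅∪out(2)=∅
  fail(18) 'bcc': from fail(17)=1 chase 'c': 1→0 ⇒ 1;  out=∅∪out(1)={0}
  fail(5) 'bbac': from fail(4)=8 chase 'c': 8 ⇒ 22;  out=∅∪out(22)={0,6}
  fail(16) 'dcbd': from fail(15)=2 chase 'd': 2→0 ⇒ 13;  out={4}∪out(13)={4}
  fail(19) 'bccd': from fail(18)=1 chase 'd': 1→0 ⇒ 13;  out=∅∪out(13)=∅
  fail(6) 'bbacd': from fail(5)=22 chase 'd': 22→1→0 ⇒ 13;  out=∅∪out(13)=∅
  fail(20) 'bccdb': from fail(19)=13 chase 'b': 13→0 ⇒ 2;  out=∅∪out(2)=∅
  fail(7) 'bbacdb': from fail(6)=13 chase 'b': 13→0 ⇒ 2;  out={1}∪out(2)={1}
  fail(21) 'bccdbb': from fail(20)=2 chase 'b': 2 ⇒ 3;  out={5}∪out(3)={5}

Scan:
[0] read 'b'  n0⇒n2
[1] read 'c'  n2⇒n17  ** P0@[1:1]
[2] read 'b'  n17⇒n2 (via fail)
[3] read 'd'  n2⇒n13 (via fail)
[4] read 'b'  n13⇒n2 (via fail)
[5] read 'b'  n2⇒n3
[6] read 'a'  n3⇒n4
[7] read 'c'  n4⇒n5  ** P0@[7:7],P6@[6:7]
[8] read 'd'  n5⇒n6
[9] read 'b'  n6⇒n7  ** P1@[4:9]
[10] read 'c'  n7⇒n17 (via fail)  ** P0@[10:10]
[11] read 'b'  n17⇒n2 (via fail)
[12] read 'b'  n2⇒n3
[13] read 'a'  n3⇒n4
[14] read 'c'  n4⇒n5  ** P0@[14:14],P6@[13:14]
[15] read 'd'  n5⇒n6
[16] read 'b'  n6⇒n7  ** P1@[11:16]
[17] read 'd'  n7⇒n13 (via fail)
[18] read 'a'  n13⇒n8 (via fail)
[19] read 'a'  n8⇒n9
[20] read 'a'  n9⇒n10  ** P2@[18:20]
[21] read 'c'  n10⇒n22 (via fail)  ** P0@[21:21],P6@[20:21]
[22] read 'b'  n22⇒n2 (via fail)
[23] read 'a'  n2⇒n8 (via fail)
[24] read 'a'  n8⇒n9
[25] read 'a'  n9⇒n10  ** P2@[23:25]
[26] read 'a'  n10⇒n10 (via fail)  ** P2@[24:26]
[27] read 'c'  n10⇒n22 (via fail)  ** P0@[27:27],P6@[26:27]
[28] read 'a'  n22⇒n11 (via fail)
[29] read 'c'  n11⇒n12  ** P0@[29:29],P3@[27:29],P6@[28:29]
[30] read 'b'  n12⇒n2 (via fail)
[31] read 'c'  n2⇒n17  ** P0@[31:31]
[32] read 'd'  n17⇒n13 (via fail)
[33] read 'a'  n13⇒n8 (via fail)
[34] read 'a'  n8⇒n9

Result: [[1,0],[7,0],[7,6],[9,1],[10,0],[14,0],[14,6],[16,1],[20,2],[21,0],[21,6],[25,2],[26,2],[27,0],[27,6],[29,0],[29,3],[29,6],[31,0]]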